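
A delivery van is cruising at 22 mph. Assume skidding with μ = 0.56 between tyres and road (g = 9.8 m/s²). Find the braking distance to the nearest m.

Braking distance ≈ 9 m

22 mph × 0.44704 = 9.8349 m/s.
a = μg = 0.56 × 9.8 = 5.488 m/s².
Braking distance = v²/(2a) = 9.8349² / (2 × 5.488) = 96.725 / 10.976 = 8.812 m.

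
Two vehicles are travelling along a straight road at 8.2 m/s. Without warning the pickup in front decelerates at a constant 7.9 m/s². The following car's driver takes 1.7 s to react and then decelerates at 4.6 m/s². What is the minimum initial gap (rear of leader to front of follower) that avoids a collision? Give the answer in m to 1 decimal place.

Leader travels v²/(2a_L) = 67.240 / 15.800 = 4.256 m before stopping.
Follower covers v·t_r = 8.2000 × 1.7 = 13.940 m while reacting, then v²/(2a_F) = 67.240 / 9.200 = 7.309 m while braking, for a total of 13.940 + 7.309 = 21.249 m.
Since a_F ≤ a_L and the follower starts braking later, the follower is never slower than the leader, so the closest approach is when both have stopped.
Minimum gap = 21.249 − 4.256 = 16.993 m.

Minimum gap ≈ 17.0 m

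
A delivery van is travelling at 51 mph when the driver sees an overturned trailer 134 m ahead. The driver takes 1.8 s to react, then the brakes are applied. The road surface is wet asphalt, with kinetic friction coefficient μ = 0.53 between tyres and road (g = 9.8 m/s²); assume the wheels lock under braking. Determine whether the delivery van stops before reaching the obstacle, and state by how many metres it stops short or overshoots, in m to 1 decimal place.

51 mph × 0.44704 = 22.7990 m/s.
a = μg = 0.53 × 9.8 = 5.194 m/s².
Reaction distance = 22.7990 × 1.8 = 41.038 m.
Braking distance = v²/(2a) = 519.794 / 10.388 = 50.038 m.
Total stopping distance = 41.038 + 50.038 = 91.076 m, vs 134 m available — it stops with 134 − 91.076 = 42.924 m to spare.

Yes — it stops 42.9 m short of the obstacle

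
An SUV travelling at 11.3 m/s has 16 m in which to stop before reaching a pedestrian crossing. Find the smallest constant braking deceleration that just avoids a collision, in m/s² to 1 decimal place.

v² = 2a·d ⇒ a = v²/(2d) = 11.3000² / (2 × 16.000) = 127.690 / 32.000 = 3.9903 m/s².

Required deceleration ≈ 4.0 m/s²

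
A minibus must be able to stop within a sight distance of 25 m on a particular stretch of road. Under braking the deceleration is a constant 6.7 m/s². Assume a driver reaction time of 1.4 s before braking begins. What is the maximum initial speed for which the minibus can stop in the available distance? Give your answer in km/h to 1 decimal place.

Maximum speed ≈ 40.3 km/h

Stopping distance: v·t_r + v²/(2a) = 25 with t_r = 1.4 s and a = 6.700 m/s².
So v² + 18.760 v − 335.00 = 0.
Positive root: v = −a·t_r + √((a·t_r)² + 2a·d) = −9.380 + √(87.984 + 335.00) = 11.1866 m/s.
11.1866 m/s × 3.6 = 40.272 km/h.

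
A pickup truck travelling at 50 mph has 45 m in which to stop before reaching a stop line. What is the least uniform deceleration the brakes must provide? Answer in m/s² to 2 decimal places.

Required deceleration ≈ 5.55 m/s²

50 mph × 0.44704 = 22.3520 m/s.
v² = 2a·d ⇒ a = v²/(2d) = 22.3520² / (2 × 45.000) = 499.612 / 90.000 = 5.5512 m/s².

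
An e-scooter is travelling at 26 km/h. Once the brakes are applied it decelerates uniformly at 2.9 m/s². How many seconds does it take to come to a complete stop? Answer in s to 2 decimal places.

26 km/h ÷ 3.6 = 7.2222 m/s.
Braking time = v/a = 7.2222 / 2.900 = 2.490 s.

Braking time ≈ 2.49 s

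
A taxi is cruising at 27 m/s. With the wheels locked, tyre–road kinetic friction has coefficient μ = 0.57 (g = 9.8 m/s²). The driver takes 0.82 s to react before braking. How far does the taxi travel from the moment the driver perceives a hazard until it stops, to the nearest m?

Total stopping distance ≈ 87 m

a = μg = 0.57 × 9.8 = 5.586 m/s².
Reaction distance = v·t_r = 27.0000 × 0.82 = 22.140 m.
Braking distance = v²/(2a) = 27.0000² / (2 × 5.586) = 729.000 / 11.172 = 65.252 m.
Total = 22.140 + 65.252 = 87.392 m.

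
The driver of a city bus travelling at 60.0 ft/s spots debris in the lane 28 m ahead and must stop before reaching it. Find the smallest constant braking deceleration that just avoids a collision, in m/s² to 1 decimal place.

60 ft/s × 0.3048 = 18.2880 m/s.
v² = 2a·d ⇒ a = v²/(2d) = 18.2880² / (2 × 28.000) = 334.451 / 56.000 = 5.9723 m/s².

Required deceleration ≈ 6.0 m/s²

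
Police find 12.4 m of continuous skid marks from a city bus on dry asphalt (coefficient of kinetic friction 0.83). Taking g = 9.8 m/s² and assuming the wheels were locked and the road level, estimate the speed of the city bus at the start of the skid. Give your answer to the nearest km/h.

Initial speed ≈ 51 km/h

Deceleration a = μg = 0.83 × 9.8 = 8.134 m/s².
v = √(2a·d) = √(2 × 8.134 × 12.4) = √201.723 = 14.2029 m/s.
= 14.2029 × 3.6 = 51.130 km/h.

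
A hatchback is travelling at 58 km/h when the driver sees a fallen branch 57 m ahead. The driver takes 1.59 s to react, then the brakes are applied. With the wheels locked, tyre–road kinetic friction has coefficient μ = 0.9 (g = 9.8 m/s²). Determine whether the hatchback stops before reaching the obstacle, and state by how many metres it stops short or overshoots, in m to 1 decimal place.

58 km/h ÷ 3.6 = 16.1111 m/s.
a = μg = 0.9 × 9.8 = 8.820 m/s².
Reaction distance = 16.1111 × 1.59 = 25.617 m.
Braking distance = v²/(2a) = 259.568 / 17.640 = 14.715 m.
Total stopping distance = 25.617 + 14.715 = 40.332 m, vs 57 m available — it stops with 57 − 40.332 = 16.668 m to spare.

Yes — it stops 16.7 m short of the obstacle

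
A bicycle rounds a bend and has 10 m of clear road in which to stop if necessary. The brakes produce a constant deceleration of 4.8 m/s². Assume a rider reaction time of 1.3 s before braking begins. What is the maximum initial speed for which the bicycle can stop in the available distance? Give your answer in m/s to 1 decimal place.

Maximum speed ≈ 5.4 m/s

Stopping distance: v·t_r + v²/(2a) = 10 with t_r = 1.3 s and a = 4.800 m/s².
So v² + 12.480 v − 96.00 = 0.
Positive root: v = −a·t_r + √((a·t_r)² + 2a·d) = −6.240 + √(38.938 + 96.00) = 5.3763 m/s.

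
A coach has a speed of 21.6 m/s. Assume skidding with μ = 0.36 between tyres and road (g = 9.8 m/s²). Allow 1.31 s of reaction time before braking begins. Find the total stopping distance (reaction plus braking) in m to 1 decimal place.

a = μg = 0.36 × 9.8 = 3.528 m/s².
Reaction distance = v·t_r = 21.6000 × 1.31 = 28.296 m.
Braking distance = v²/(2a) = 21.6000² / (2 × 3.528) = 466.560 / 7.056 = 66.122 m.
Total = 28.296 + 66.122 = 94.418 m.

Total stopping distance ≈ 94.4 m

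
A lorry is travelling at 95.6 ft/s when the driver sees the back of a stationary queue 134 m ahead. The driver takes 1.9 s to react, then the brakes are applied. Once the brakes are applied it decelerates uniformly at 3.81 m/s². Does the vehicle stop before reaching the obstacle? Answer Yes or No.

95.6 ft/s × 0.3048 = 29.1389 m/s.
Reaction distance = 29.1389 × 1.9 = 55.364 m.
Braking distance = v²/(2a) = 849.075 / 7.620 = 111.427 m.
Total stopping distance = 55.364 + 111.427 = 166.791 m, vs 134 m available — it cannot stop in time and overshoots by 166.791 − 134 = 32.791 m.

No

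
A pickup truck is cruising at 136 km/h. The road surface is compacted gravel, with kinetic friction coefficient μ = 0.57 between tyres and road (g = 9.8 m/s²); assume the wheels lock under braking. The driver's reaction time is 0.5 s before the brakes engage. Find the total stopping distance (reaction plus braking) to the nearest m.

Total stopping distance ≈ 147 m

136 km/h ÷ 3.6 = 37.7778 m/s.
a = μg = 0.57 × 9.8 = 5.586 m/s².
Reaction distance = v·t_r = 37.7778 × 0.5 = 18.889 m.
Braking distance = v²/(2a) = 37.7778² / (2 × 5.586) = 1427.162 / 11.172 = 127.745 m.
Total = 18.889 + 127.745 = 146.634 m.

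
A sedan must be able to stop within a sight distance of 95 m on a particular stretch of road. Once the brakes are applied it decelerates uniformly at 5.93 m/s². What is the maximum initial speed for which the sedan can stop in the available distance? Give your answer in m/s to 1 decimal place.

v²/(2a) = d ⇒ v = √(2 × 5.930 × 95) = √1126.70 = 33.5664 m/s.

Maximum speed ≈ 33.6 m/s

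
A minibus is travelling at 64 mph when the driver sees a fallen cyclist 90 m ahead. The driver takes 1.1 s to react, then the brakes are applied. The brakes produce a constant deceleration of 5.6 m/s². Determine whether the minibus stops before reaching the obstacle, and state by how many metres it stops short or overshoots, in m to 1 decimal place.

No — it overshoots by 14.6 m

64 mph × 0.44704 = 28.6106 m/s.
Reaction distance = 28.6106 × 1.1 = 31.472 m.
Braking distance = v²/(2a) = 818.566 / 11.200 = 73.086 m.
Total stopping distance = 31.472 + 73.086 = 104.558 m, vs 90 m available — it cannot stop in time and overshoots by 104.558 − 90 = 14.558 m.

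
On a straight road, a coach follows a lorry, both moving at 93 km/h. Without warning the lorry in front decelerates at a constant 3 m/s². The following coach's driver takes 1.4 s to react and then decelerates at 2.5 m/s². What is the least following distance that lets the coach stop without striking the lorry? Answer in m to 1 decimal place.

93 km/h ÷ 3.6 = 25.8333 m/s.
Leader travels v²/(2a_L) = 667.359 / 6.000 = 111.227 m before stopping.
Follower covers v·t_r = 25.8333 × 1.4 = 36.167 m while reacting, then v²/(2a_F) = 667.359 / 5.000 = 133.472 m while braking, for a total of 36.167 + 133.472 = 169.639 m.
Since a_F ≤ a_L and the follower starts braking later, the follower is never slower than the leader, so the closest approach is when both have stopped.
Minimum gap = 169.639 − 111.227 = 58.412 m.

Minimum gap ≈ 58.4 m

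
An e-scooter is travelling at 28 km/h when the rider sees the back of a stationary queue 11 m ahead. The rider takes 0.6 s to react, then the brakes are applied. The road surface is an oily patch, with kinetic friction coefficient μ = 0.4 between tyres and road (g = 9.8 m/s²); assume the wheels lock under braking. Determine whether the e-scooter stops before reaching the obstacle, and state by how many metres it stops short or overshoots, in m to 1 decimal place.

28 km/h ÷ 3.6 = 7.7778 m/s.
a = μg = 0.4 × 9.8 = 3.920 m/s².
Reaction distance = 7.7778 × 0.6 = 4.667 m.
Braking distance = v²/(2a) = 60.494 / 7.840 = 7.716 m.
Total stopping distance = 4.667 + 7.716 = 12.383 m, vs 11 m available — it cannot stop in time and overshoots by 12.383 − 11 = 1.383 m.

No — it overshoots by 1.4 m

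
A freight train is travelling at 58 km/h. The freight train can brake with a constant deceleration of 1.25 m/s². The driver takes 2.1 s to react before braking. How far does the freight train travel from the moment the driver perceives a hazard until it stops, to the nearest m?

58 km/h ÷ 3.6 = 16.1111 m/s.
Reaction distance = v·t_r = 16.1111 × 2.1 = 33.833 m.
Braking distance = v²/(2a) = 16.1111² / (2 × 1.250) = 259.568 / 2.500 = 103.827 m.
Total = 33.833 + 103.827 = 137.660 m.

Total stopping distance ≈ 138 m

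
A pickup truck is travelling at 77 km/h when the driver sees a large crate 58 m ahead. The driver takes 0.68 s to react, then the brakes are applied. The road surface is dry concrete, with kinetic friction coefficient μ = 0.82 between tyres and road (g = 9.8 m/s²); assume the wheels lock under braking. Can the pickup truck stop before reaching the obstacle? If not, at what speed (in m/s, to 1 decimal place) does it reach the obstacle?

Yes — it stops about 15.0 m short of the obstacle, so it never reaches it

77 km/h ÷ 3.6 = 21.3889 m/s.
a = μg = 0.82 × 9.8 = 8.036 m/s².
Reaction distance = 21.3889 × 0.68 = 14.544 m.
Braking distance = v²/(2a) = 457.485 / 16.072 = 28.465 m.
Total stopping distance = 14.544 + 28.465 = 43.009 m, vs 58 m available — it stops with 58 − 43.009 = 14.991 m to spare.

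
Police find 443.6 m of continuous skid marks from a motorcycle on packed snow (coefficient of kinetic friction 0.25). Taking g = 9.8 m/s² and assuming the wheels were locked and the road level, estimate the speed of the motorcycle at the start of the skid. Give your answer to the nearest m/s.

Deceleration a = μg = 0.25 × 9.8 = 2.450 m/s².
v = √(2a·d) = √(2 × 2.450 × 443.6) = √2173.640 = 46.6223 m/s.

Initial speed ≈ 47 m/s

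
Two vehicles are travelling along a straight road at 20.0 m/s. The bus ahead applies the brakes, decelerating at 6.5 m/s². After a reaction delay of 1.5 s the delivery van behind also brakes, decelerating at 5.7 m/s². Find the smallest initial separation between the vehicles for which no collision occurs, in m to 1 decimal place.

Minimum gap ≈ 34.3 m

Leader travels v²/(2a_L) = 400.000 / 13.000 = 30.769 m before stopping.
Follower covers v·t_r = 20.0000 × 1.5 = 30.000 m while reacting, then v²/(2a_F) = 400.000 / 11.400 = 35.088 m while braking, for a total of 30.000 + 35.088 = 65.088 m.
Since a_F ≤ a_L and the follower starts braking later, the follower is never slower than the leader, so the closest approach is when both have stopped.
Minimum gap = 65.088 − 30.769 = 34.319 m.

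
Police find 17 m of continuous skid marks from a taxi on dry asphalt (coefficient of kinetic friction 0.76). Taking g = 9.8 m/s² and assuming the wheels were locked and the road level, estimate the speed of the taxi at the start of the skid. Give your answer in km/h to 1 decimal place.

Initial speed ≈ 57.3 km/h

Deceleration a = μg = 0.76 × 9.8 = 7.448 m/s².
v = √(2a·d) = √(2 × 7.448 × 17) = √253.232 = 15.9133 m/s.
= 15.9133 × 3.6 = 57.288 km/h.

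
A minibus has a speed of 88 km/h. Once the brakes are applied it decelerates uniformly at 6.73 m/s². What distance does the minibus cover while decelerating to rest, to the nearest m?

Braking distance ≈ 44 m

88 km/h ÷ 3.6 = 24.4444 m/s.
Braking distance = v²/(2a) = 24.4444² / (2 × 6.730) = 597.529 / 13.460 = 44.393 m.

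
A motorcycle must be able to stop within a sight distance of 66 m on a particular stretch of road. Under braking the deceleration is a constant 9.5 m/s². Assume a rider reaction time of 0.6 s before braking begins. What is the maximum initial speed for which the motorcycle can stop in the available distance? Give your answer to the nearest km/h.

Maximum speed ≈ 109 km/h

Stopping distance: v·t_r + v²/(2a) = 66 with t_r = 0.6 s and a = 9.500 m/s².
So v² + 11.400 v − 1254.00 = 0.
Positive root: v = −a·t_r + √((a·t_r)² + 2a·d) = −5.700 + √(32.490 + 1254.00) = 30.1677 m/s.
30.1677 m/s × 3.6 = 108.604 km/h.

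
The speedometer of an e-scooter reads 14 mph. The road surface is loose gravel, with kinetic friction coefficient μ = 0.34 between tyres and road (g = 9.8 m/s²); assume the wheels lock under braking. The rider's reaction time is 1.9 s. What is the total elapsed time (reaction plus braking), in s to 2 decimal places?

14 mph × 0.44704 = 6.2586 m/s.
a = μg = 0.34 × 9.8 = 3.332 m/s².
Braking time = v/a = 6.2586 / 3.332 = 1.878 s.
Total = 1.9 + 1.878 = 3.778 s.

Total time ≈ 3.78 s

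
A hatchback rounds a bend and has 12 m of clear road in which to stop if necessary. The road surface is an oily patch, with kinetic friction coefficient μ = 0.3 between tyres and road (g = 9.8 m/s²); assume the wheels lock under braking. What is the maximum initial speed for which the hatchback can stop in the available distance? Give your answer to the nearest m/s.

Maximum speed ≈ 8 m/s

a = μg = 0.3 × 9.8 = 2.940 m/s².
v²/(2a) = d ⇒ v = √(2 × 2.940 × 12) = √70.56 = 8.4000 m/s.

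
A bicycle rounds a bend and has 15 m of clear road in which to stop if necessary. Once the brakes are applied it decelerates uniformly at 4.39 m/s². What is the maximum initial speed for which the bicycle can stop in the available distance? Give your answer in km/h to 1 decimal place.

v²/(2a) = d ⇒ v = √(2 × 4.390 × 15) = √131.70 = 11.4761 m/s.
11.4761 m/s × 3.6 = 41.314 km/h.

Maximum speed ≈ 41.3 km/h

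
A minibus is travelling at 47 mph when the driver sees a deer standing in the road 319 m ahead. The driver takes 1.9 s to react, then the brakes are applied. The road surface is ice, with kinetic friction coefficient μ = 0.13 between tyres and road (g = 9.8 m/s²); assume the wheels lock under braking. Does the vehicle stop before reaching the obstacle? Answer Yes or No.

Yes

47 mph × 0.44704 = 21.0109 m/s.
a = μg = 0.13 × 9.8 = 1.274 m/s².
Reaction distance = 21.0109 × 1.9 = 39.921 m.
Braking distance = v²/(2a) = 441.458 / 2.548 = 173.257 m.
Total stopping distance = 39.921 + 173.257 = 213.178 m, vs 319 m available — it stops with 319 − 213.178 = 105.822 m to spare.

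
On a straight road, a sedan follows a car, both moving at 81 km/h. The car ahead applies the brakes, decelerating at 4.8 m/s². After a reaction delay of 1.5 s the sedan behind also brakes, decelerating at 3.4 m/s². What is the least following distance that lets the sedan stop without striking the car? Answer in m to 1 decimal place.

Minimum gap ≈ 55.5 m

81 km/h ÷ 3.6 = 22.5000 m/s.
Leader travels v²/(2a_L) = 506.250 / 9.600 = 52.734 m before stopping.
Follower covers v·t_r = 22.5000 × 1.5 = 33.750 m while reacting, then v²/(2a_F) = 506.250 / 6.800 = 74.449 m while braking, for a total of 33.750 + 74.449 = 108.199 m.
Since a_F ≤ a_L and the follower starts braking later, the follower is never slower than the leader, so the closest approach is when both have stopped.
Minimum gap = 108.199 − 52.734 = 55.465 m.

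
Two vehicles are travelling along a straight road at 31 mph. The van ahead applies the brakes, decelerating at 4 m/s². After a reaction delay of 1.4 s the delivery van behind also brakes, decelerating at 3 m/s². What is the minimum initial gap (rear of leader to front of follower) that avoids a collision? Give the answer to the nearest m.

31 mph × 0.44704 = 13.8582 m/s.
Leader travels v²/(2a_L) = 192.050 / 8.000 = 24.006 m before stopping.
Follower covers v·t_r = 13.8582 × 1.4 = 19.401 m while reacting, then v²/(2a_F) = 192.050 / 6.000 = 32.008 m while braking, for a total of 19.401 + 32.008 = 51.409 m.
Since a_F ≤ a_L and the follower starts braking later, the follower is never slower than the leader, so the closest approach is when both have stopped.
Minimum gap = 51.409 − 24.006 = 27.403 m.

Minimum gap ≈ 27 m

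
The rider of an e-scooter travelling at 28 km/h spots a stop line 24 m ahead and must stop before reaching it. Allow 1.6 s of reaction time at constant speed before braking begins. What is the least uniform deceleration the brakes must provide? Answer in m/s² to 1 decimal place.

Required deceleration ≈ 2.6 m/s²

28 km/h ÷ 3.6 = 7.7778 m/s.
Distance covered during reaction = 7.7778 × 1.6 = 12.444 m.
Distance available for braking: 24 − 12.444 = 11.556 m.
v² = 2a·d ⇒ a = v²/(2d) = 7.7778² / (2 × 11.556) = 60.494 / 23.112 = 2.6174 m/s².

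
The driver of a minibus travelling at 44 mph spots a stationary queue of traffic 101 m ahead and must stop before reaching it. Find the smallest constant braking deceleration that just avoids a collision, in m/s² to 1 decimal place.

Required deceleration ≈ 1.9 m/s²

44 mph × 0.44704 = 19.6698 m/s.
v² = 2a·d ⇒ a = v²/(2d) = 19.6698² / (2 × 101.000) = 386.901 / 202.000 = 1.9154 m/s².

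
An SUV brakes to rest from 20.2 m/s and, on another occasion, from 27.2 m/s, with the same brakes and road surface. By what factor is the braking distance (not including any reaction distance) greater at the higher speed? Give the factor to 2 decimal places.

Braking distance d = v²/(2a), so with a fixed, d ∝ v².
Factor = (27.2/20.2)² = 1.3465² = 1.8131.

Factor ≈ 1.81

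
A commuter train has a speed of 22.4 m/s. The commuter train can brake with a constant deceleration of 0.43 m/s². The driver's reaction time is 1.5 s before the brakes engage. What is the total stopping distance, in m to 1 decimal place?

Total stopping distance ≈ 617.0 m

Reaction distance = v·t_r = 22.4000 × 1.5 = 33.600 m.
Braking distance = v²/(2a) = 22.4000² / (2 × 0.430) = 501.760 / 0.860 = 583.442 m.
Total = 33.600 + 583.442 = 617.042 m.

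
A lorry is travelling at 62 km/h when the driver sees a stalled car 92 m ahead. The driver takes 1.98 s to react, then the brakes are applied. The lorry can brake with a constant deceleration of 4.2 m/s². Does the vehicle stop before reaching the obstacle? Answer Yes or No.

62 km/h ÷ 3.6 = 17.2222 m/s.
Reaction distance = 17.2222 × 1.98 = 34.100 m.
Braking distance = v²/(2a) = 296.604 / 8.400 = 35.310 m.
Total stopping distance = 34.100 + 35.310 = 69.410 m, vs 92 m available — it stops with 92 − 69.410 = 22.590 m to spare.

Yes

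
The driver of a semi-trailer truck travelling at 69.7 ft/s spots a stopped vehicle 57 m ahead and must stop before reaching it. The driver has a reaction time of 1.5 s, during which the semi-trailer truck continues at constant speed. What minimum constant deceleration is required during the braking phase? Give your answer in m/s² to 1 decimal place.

Required deceleration ≈ 9.0 m/s²

69.7 ft/s × 0.3048 = 21.2446 m/s.
Distance covered during reaction = 21.2446 × 1.5 = 31.867 m.
Distance available for braking: 57 − 31.867 = 25.133 m.
v² = 2a·d ⇒ a = v²/(2d) = 21.2446² / (2 × 25.133) = 451.333 / 50.266 = 8.9789 m/s².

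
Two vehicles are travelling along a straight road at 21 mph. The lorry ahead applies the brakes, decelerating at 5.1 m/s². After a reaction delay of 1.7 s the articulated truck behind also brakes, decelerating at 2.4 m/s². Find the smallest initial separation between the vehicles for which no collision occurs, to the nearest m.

21 mph × 0.44704 = 9.3878 m/s.
Leader travels v²/(2a_L) = 88.131 / 10.200 = 8.640 m before stopping.
Follower covers v·t_r = 9.3878 × 1.7 = 15.959 m while reacting, then v²/(2a_F) = 88.131 / 4.800 = 18.361 m while braking, for a total of 15.959 + 18.361 = 34.320 m.
Since a_F ≤ a_L and the follower starts braking later, the follower is never slower than the leader, so the closest approach is when both have stopped.
Minimum gap = 34.320 − 8.640 = 25.680 m.

Minimum gap ≈ 26 m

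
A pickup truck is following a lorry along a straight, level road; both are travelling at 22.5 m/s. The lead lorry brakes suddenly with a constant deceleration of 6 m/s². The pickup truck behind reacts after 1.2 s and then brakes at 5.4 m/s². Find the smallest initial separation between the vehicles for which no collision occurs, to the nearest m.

Leader travels v²/(2a_L) = 506.250 / 12.000 = 42.188 m before stopping.
Follower covers v·t_r = 22.5000 × 1.2 = 27.000 m while reacting, then v²/(2a_F) = 506.250 / 10.800 = 46.875 m while braking, for a total of 27.000 + 46.875 = 73.875 m.
Since a_F ≤ a_L and the follower starts braking later, the follower is never slower than the leader, so the closest approach is when both have stopped.
Minimum gap = 73.875 − 42.188 = 31.687 m.

Minimum gap ≈ 32 m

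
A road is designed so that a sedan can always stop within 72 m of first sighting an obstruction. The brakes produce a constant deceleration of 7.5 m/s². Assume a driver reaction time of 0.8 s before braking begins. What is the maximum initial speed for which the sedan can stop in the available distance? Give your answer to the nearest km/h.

Stopping distance: v·t_r + v²/(2a) = 72 with t_r = 0.8 s and a = 7.500 m/s².
So v² + 12.000 v − 1080.00 = 0.
Positive root: v = −a·t_r + √((a·t_r)² + 2a·d) = −6.000 + √(36.000 + 1080.00) = 27.4066 m/s.
27.4066 m/s × 3.6 = 98.664 km/h.

Maximum speed ≈ 99 km/h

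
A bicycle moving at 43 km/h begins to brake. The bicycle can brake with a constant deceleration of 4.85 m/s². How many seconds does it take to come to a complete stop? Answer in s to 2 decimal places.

Braking time ≈ 2.46 s

43 km/h ÷ 3.6 = 11.9444 m/s.
Braking time = v/a = 11.9444 / 4.850 = 2.463 s.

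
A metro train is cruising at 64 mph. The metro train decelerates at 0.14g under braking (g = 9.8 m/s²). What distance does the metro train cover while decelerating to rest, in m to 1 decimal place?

64 mph × 0.44704 = 28.6106 m/s.
a = 0.14 × 9.8 = 1.372 m/s².
Braking distance = v²/(2a) = 28.6106² / (2 × 1.372) = 818.566 / 2.744 = 298.311 m.

Braking distance ≈ 298.3 m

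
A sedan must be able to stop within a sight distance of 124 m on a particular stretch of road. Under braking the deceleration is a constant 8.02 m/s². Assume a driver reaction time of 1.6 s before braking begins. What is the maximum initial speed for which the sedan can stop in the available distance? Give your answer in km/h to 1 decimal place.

Stopping distance: v·t_r + v²/(2a) = 124 with t_r = 1.6 s and a = 8.020 m/s².
So v² + 25.664 v − 1988.96 = 0.
Positive root: v = −a·t_r + √((a·t_r)² + 2a·d) = −12.832 + √(164.660 + 1988.96) = 33.5751 m/s.
33.5751 m/s × 3.6 = 120.870 km/h.

Maximum speed ≈ 120.9 km/h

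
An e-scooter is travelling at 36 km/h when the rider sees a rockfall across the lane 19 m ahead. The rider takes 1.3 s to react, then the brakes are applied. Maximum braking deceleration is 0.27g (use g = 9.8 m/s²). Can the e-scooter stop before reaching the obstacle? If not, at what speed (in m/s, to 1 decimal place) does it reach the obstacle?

36 km/h ÷ 3.6 = 10.0000 m/s.
a = 0.27 × 9.8 = 2.646 m/s².
Reaction distance = 10.0000 × 1.3 = 13.000 m.
Braking distance needed to stop: v²/(2a) = 100.000 / 5.292 = 18.896 m, so total needed = 13.000 + 18.896 = 31.896 m > 19 m — it cannot stop.
Distance remaining when braking begins: 19 − 13.000 = 6.000 m.
v² = v₀² − 2a·d = 100.000 − 2 × 2.646 × 6.000 = 68.248 m²/s².
v = √68.248 = 8.261 m/s.

No — it strikes the obstacle at 8.3 m/s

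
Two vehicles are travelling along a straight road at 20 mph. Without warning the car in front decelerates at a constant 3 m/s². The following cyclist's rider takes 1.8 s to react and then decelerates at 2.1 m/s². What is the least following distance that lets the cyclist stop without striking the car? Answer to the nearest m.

Minimum gap ≈ 22 m

20 mph × 0.44704 = 8.9408 m/s.
Leader travels v²/(2a_L) = 79.938 / 6.000 = 13.323 m before stopping.
Follower covers v·t_r = 8.9408 × 1.8 = 16.093 m while reacting, then v²/(2a_F) = 79.938 / 4.200 = 19.033 m while braking, for a total of 16.093 + 19.033 = 35.126 m.
Since a_F ≤ a_L and the follower starts braking later, the follower is never slower than the leader, so the closest approach is when both have stopped.
Minimum gap = 35.126 − 13.323 = 21.803 m.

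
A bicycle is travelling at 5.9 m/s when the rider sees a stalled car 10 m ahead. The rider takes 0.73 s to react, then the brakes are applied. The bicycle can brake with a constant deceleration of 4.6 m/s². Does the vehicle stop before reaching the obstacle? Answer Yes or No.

Reaction distance = 5.9000 × 0.73 = 4.307 m.
Braking distance = v²/(2a) = 34.810 / 9.200 = 3.784 m.
Total stopping distance = 4.307 + 3.784 = 8.091 m, vs 10 m available — it stops with 10 − 8.091 = 1.909 m to spare.

Yes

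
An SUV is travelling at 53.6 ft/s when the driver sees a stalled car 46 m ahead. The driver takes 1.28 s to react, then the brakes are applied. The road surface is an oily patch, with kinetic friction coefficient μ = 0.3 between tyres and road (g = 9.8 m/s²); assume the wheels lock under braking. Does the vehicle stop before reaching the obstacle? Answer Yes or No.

53.6 ft/s × 0.3048 = 16.3373 m/s.
a = μg = 0.3 × 9.8 = 2.940 m/s².
Reaction distance = 16.3373 × 1.28 = 20.912 m.
Braking distance = v²/(2a) = 266.907 / 5.880 = 45.392 m.
Total stopping distance = 20.912 + 45.392 = 66.304 m, vs 46 m available — it cannot stop in time and overshoots by 66.304 − 46 = 20.304 m.

No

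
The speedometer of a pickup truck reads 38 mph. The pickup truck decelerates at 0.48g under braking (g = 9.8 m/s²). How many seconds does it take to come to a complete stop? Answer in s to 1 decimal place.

Braking time ≈ 3.6 s

38 mph × 0.44704 = 16.9875 m/s.
a = 0.48 × 9.8 = 4.704 m/s².
Braking time = v/a = 16.9875 / 4.704 = 3.611 s.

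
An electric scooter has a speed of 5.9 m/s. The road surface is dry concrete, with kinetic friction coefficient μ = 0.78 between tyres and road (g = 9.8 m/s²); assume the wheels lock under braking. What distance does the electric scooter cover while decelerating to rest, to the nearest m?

Braking distance ≈ 2 m

a = μg = 0.78 × 9.8 = 7.644 m/s².
Braking distance = v²/(2a) = 5.9000² / (2 × 7.644) = 34.810 / 15.288 = 2.277 m.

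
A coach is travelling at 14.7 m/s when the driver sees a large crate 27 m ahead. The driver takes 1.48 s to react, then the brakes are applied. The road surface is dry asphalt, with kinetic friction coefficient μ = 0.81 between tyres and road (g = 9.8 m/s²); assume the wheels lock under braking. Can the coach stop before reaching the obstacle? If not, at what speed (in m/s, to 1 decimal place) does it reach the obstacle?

No — it strikes the obstacle at 11.5 m/s

a = μg = 0.81 × 9.8 = 7.938 m/s².
Reaction distance = 14.7000 × 1.48 = 21.756 m.
Braking distance needed to stop: v²/(2a) = 216.090 / 15.876 = 13.611 m, so total needed = 21.756 + 13.611 = 35.367 m > 27 m — it cannot stop.
Distance remaining when braking begins: 27 − 21.756 = 5.244 m.
v² = v₀² − 2a·d = 216.090 − 2 × 7.938 × 5.244 = 132.836 m²/s².
v = √132.836 = 11.525 m/s.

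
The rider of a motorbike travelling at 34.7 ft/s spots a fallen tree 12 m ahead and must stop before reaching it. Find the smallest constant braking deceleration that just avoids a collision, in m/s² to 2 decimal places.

34.7 ft/s × 0.3048 = 10.5766 m/s.
v² = 2a·d ⇒ a = v²/(2d) = 10.5766² / (2 × 12.000) = 111.864 / 24.000 = 4.6610 m/s².

Required deceleration ≈ 4.66 m/s²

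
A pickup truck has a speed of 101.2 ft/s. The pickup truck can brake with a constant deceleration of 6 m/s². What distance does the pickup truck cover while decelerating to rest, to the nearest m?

Braking distance ≈ 79 m

101.2 ft/s × 0.3048 = 30.8458 m/s.
Braking distance = v²/(2a) = 30.8458² / (2 × 6.000) = 951.463 / 12.000 = 79.289 m.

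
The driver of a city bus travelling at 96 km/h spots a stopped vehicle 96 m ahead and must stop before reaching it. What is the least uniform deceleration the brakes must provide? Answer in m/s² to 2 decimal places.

96 km/h ÷ 3.6 = 26.6667 m/s.
v² = 2a·d ⇒ a = v²/(2d) = 26.6667² / (2 × 96.000) = 711.113 / 192.000 = 3.7037 m/s².

Required deceleration ≈ 3.70 m/s²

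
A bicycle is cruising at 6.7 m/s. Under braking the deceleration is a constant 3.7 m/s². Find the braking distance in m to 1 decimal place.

Braking distance ≈ 6.1 m

Braking distance = v²/(2a) = 6.7000² / (2 × 3.700) = 44.890 / 7.400 = 6.066 m.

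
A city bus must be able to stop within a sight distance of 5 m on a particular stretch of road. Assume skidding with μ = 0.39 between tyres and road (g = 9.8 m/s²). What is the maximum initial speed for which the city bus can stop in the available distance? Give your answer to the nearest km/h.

a = μg = 0.39 × 9.8 = 3.822 m/s².
v²/(2a) = d ⇒ v = √(2 × 3.822 × 5) = √38.22 = 6.1822 m/s.
6.1822 m/s × 3.6 = 22.256 km/h.

Maximum speed ≈ 22 km/h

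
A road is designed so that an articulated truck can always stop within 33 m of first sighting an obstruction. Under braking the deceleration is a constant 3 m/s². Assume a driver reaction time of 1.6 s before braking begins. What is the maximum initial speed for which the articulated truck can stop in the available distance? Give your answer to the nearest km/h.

Maximum speed ≈ 36 km/h

Stopping distance: v·t_r + v²/(2a) = 33 with t_r = 1.6 s and a = 3.000 m/s².
So v² + 9.600 v − 198.00 = 0.
Positive root: v = −a·t_r + √((a·t_r)² + 2a·d) = −4.800 + √(23.040 + 198.00) = 10.0674 m/s.
10.0674 m/s × 3.6 = 36.243 km/h.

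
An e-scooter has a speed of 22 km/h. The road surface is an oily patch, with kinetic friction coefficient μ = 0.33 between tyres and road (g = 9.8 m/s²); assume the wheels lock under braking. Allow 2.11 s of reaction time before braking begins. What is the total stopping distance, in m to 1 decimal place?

Total stopping distance ≈ 18.7 m

22 km/h ÷ 3.6 = 6.1111 m/s.
a = μg = 0.33 × 9.8 = 3.234 m/s².
Reaction distance = v·t_r = 6.1111 × 2.11 = 12.894 m.
Braking distance = v²/(2a) = 6.1111² / (2 × 3.234) = 37.346 / 6.468 = 5.774 m.
Total = 12.894 + 5.774 = 18.668 m.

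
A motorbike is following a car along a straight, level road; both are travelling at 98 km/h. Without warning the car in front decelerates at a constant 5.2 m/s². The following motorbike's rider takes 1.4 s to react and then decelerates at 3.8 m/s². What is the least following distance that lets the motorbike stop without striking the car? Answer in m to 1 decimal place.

98 km/h ÷ 3.6 = 27.2222 m/s.
Leader travels v²/(2a_L) = 741.048 / 10.400 = 71.255 m before stopping.
Follower covers v·t_r = 27.2222 × 1.4 = 38.111 m while reacting, then v²/(2a_F) = 741.048 / 7.600 = 97.506 m while braking, for a total of 38.111 + 97.506 = 135.617 m.
Since a_F ≤ a_L and the follower starts braking later, the follower is never slower than the leader, so the closest approach is when both have stopped.
Minimum gap = 135.617 − 71.255 = 64.362 m.

Minimum gap ≈ 64.4 m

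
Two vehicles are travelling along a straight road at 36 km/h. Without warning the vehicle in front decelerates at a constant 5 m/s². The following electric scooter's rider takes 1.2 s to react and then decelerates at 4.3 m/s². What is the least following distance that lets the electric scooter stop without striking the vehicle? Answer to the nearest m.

Minimum gap ≈ 14 m

36 km/h ÷ 3.6 = 10.0000 m/s.
Leader travels v²/(2a_L) = 100.000 / 10.000 = 10.000 m before stopping.
Follower covers v·t_r = 10.0000 × 1.2 = 12.000 m while reacting, then v²/(2a_F) = 100.000 / 8.600 = 11.628 m while braking, for a total of 12.000 + 11.628 = 23.628 m.
Since a_F ≤ a_L and the follower starts braking later, the follower is never slower than the leader, so the closest approach is when both have stopped.
Minimum gap = 23.628 − 10.000 = 13.628 m.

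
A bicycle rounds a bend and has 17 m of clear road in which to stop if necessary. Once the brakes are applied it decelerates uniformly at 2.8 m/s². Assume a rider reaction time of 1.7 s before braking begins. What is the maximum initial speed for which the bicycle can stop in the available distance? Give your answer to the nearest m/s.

Maximum speed ≈ 6 m/s

Stopping distance: v·t_r + v²/(2a) = 17 with t_r = 1.7 s and a = 2.800 m/s².
So v² + 9.520 v − 95.20 = 0.
Positive root: v = −a·t_r + √((a·t_r)² + 2a·d) = −4.760 + √(22.658 + 95.20) = 6.0962 m/s.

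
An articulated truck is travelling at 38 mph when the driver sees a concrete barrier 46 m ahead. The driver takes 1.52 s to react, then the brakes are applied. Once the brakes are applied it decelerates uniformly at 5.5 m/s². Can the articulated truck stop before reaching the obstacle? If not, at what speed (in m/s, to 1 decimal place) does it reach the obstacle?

38 mph × 0.44704 = 16.9875 m/s.
Reaction distance = 16.9875 × 1.52 = 25.821 m.
Braking distance needed to stop: v²/(2a) = 288.575 / 11.000 = 26.234 m, so total needed = 25.821 + 26.234 = 52.055 m > 46 m — it cannot stop.
Distance remaining when braking begins: 46 − 25.821 = 20.179 m.
v² = v₀² − 2a·d = 288.575 − 2 × 5.500 × 20.179 = 66.606 m²/s².
v = √66.606 = 8.161 m/s.

No — it strikes the obstacle at 8.2 m/s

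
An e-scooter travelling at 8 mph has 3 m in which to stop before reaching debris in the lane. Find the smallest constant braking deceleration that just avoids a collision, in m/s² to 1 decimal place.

Required deceleration ≈ 2.1 m/s²

8 mph × 0.44704 = 3.5763 m/s.
v² = 2a·d ⇒ a = v²/(2d) = 3.5763² / (2 × 3.000) = 12.790 / 6.000 = 2.1317 m/s².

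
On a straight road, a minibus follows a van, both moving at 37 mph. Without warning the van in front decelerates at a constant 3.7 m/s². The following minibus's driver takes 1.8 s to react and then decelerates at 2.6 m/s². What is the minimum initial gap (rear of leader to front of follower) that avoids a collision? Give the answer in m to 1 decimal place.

Minimum gap ≈ 45.4 m

37 mph × 0.44704 = 16.5405 m/s.
Leader travels v²/(2a_L) = 273.588 / 7.400 = 36.971 m before stopping.
Follower covers v·t_r = 16.5405 × 1.8 = 29.773 m while reacting, then v²/(2a_F) = 273.588 / 5.200 = 52.613 m while braking, for a total of 29.773 + 52.613 = 82.386 m.
Since a_F ≤ a_L and the follower starts braking later, the follower is never slower than the leader, so the closest approach is when both have stopped.
Minimum gap = 82.386 − 36.971 = 45.415 m.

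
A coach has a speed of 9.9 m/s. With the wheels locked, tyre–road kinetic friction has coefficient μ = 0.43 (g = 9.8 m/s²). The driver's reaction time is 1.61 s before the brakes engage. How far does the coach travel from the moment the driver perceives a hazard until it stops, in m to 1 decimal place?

Total stopping distance ≈ 27.6 m

a = μg = 0.43 × 9.8 = 4.214 m/s².
Reaction distance = v·t_r = 9.9000 × 1.61 = 15.939 m.
Braking distance = v²/(2a) = 9.9000² / (2 × 4.214) = 98.010 / 8.428 = 11.629 m.
Total = 15.939 + 11.629 = 27.568 m.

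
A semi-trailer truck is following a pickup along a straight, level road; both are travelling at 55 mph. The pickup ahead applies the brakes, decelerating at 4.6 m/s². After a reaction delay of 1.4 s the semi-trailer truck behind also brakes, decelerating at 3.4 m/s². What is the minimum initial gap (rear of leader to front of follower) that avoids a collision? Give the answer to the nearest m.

Minimum gap ≈ 58 m

55 mph × 0.44704 = 24.5872 m/s.
Leader travels v²/(2a_L) = 604.530 / 9.200 = 65.710 m before stopping.
Follower covers v·t_r = 24.5872 × 1.4 = 34.422 m while reacting, then v²/(2a_F) = 604.530 / 6.800 = 88.901 m while braking, for a total of 34.422 + 88.901 = 123.323 m.
Since a_F ≤ a_L and the follower starts braking later, the follower is never slower than the leader, so the closest approach is when both have stopped.
Minimum gap = 123.323 − 65.710 = 57.613 m.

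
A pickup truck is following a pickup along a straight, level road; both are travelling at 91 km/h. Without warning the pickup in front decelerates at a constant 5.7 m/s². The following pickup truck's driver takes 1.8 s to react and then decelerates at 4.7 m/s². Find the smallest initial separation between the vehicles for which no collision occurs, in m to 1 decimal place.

91 km/h ÷ 3.6 = 25.2778 m/s.
Leader travels v²/(2a_L) = 638.967 / 11.400 = 56.050 m before stopping.
Follower covers v·t_r = 25.2778 × 1.8 = 45.500 m while reacting, then v²/(2a_F) = 638.967 / 9.400 = 67.975 m while braking, for a total of 45.500 + 67.975 = 113.475 m.
Since a_F ≤ a_L and the follower starts braking later, the follower is never slower than the leader, so the closest approach is when both have stopped.
Minimum gap = 113.475 − 56.050 = 57.425 m.

Minimum gap ≈ 57.4 m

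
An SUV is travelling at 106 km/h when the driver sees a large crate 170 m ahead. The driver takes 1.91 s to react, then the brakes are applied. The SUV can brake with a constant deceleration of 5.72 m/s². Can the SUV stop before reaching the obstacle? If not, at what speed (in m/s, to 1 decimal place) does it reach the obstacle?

Yes — it stops about 38.0 m short of the obstacle, so it never reaches it

106 km/h ÷ 3.6 = 29.4444 m/s.
Reaction distance = 29.4444 × 1.91 = 56.239 m.
Braking distance = v²/(2a) = 866.973 / 11.440 = 75.784 m.
Total stopping distance = 56.239 + 75.784 = 132.023 m, vs 170 m available — it stops with 170 − 132.023 = 37.977 m to spare.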